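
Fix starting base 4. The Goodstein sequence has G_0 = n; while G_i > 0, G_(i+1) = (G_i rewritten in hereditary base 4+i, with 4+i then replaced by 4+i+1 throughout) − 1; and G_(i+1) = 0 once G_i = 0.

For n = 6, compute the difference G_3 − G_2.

step 0: 6 = 4 + 2; sub 5 for 4: 5 + 2; = 7; G_1 = 7−1 = 6
step 1: 6 = 5 + 1; sub 6 for 5: 6 + 1; = 7; G_2 = 7−1 = 6
step 2: 6 = 6; sub 7 for 6: 7; = 7; G_3 = 7−1 = 6

0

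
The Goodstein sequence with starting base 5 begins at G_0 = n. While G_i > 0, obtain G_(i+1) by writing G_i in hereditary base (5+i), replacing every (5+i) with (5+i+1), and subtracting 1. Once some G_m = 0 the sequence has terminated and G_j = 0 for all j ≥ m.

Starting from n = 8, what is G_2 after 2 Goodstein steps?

8

base 5: 8 = 5 + 3; at 6: 6 + 3 = 9; next = 8
base 6: 8 = 6 + 2; at 7: 7 + 2 = 9; next = 8
base 7: 8 = 7 + 1; at 8: 8 + 1 = 9; next = 8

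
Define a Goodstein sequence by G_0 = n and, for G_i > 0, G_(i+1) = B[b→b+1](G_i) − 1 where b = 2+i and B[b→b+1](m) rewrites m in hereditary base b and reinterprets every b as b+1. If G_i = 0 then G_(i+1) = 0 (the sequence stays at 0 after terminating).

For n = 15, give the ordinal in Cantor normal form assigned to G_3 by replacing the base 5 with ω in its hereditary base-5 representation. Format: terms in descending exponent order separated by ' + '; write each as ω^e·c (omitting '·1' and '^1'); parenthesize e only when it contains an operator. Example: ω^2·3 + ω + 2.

G_0 = 15. HB_2(15) = 2^(2 + 1) + 2^2 + 2 + 1. Bump = 112. G_1 = 111.
G_1 = 111. HB_3(111) = 3^(3 + 1) + 3^3 + 3. Bump = 1284. G_2 = 1283.
G_2 = 1283. HB_4(1283) = 4^(4 + 1) + 4^4 + 3. Bump = 18753. G_3 = 18752.
G_3 = 18752. HB_5(18752) = 5^(5 + 1) + 5^5 + 2. Bump = 326594. G_4 = 326593.

ω^(ω + 1) + ω^ω + 2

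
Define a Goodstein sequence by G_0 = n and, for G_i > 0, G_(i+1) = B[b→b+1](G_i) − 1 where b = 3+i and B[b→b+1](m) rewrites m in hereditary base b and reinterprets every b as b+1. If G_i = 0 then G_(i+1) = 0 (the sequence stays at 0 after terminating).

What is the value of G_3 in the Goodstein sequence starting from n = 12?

G_0=12  [base 3] 3^2 + 3  →[3↦4]→  4^2 + 4 = 20  −1 ⇒ G_1=19
G_1=19  [base 4] 4^2 + 3  →[4↦5]→  5^2 + 3 = 28  −1 ⇒ G_2=27
G_2=27  [base 5] 5^2 + 2  →[5↦6]→  6^2 + 2 = 38  −1 ⇒ G_3=37

37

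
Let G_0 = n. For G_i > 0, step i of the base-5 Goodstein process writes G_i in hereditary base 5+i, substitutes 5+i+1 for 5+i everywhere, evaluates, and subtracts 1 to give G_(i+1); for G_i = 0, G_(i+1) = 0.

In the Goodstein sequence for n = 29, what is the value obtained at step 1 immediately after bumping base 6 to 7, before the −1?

G_0 = 29. HB_5(29) = 5^2 + 4. Bump = 40. G_1 = 39.
G_1 = 39. HB_6(39) = 6^2 + 3. Bump = 52. G_2 = 51.

52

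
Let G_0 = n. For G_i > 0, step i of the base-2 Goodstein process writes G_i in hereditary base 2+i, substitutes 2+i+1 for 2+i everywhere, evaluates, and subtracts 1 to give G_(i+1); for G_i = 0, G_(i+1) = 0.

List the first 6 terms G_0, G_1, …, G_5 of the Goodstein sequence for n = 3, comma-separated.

[0] 3 ≡ 2 + 1 (base 2). Lift 3: 4. −1: 3.
[1] 3 ≡ 3 (base 3). Lift 4: 4. −1: 3.
[2] 3 ≡ 3 (base 4). Lift 5: 3. −1: 2.
[3] 2 ≡ 2 (base 5). Lift 6: 2. −1: 1.
[4] 1 ≡ 1 (base 6). Lift 7: 1. −1: 0.

3, 3, 3, 2, 1, 0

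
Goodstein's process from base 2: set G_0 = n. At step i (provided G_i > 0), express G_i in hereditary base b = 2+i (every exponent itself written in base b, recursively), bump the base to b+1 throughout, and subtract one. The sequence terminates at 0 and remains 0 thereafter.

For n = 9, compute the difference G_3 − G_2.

8819

base 2: 9 = 2^(2 + 1) + 1; at 3: 3^(3 + 1) + 1 = 82; next = 81
base 3: 81 = 3^(3 + 1); at 4: 4^(4 + 1) = 1024; next = 1023
base 4: 1023 = 3·4^4 + 3·4^3 + 3·4^2 + 3·4 + 3; at 5: 3·5^5 + 3·5^3 + 3·5^2 + 3·5 + 3 = 9843; next = 9842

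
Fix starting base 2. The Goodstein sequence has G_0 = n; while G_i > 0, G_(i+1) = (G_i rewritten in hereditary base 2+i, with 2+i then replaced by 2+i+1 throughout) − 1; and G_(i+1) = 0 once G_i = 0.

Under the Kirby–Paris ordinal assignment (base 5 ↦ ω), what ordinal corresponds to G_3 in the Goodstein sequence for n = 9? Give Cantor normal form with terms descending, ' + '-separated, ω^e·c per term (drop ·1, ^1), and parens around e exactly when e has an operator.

ω^ω·3 + ω^3·3 + ω^2·3 + ω·3 + 2

step 0: 9 = 2^(2 + 1) + 1; sub 3 for 2: 3^(3 + 1) + 1; = 82; G_1 = 82−1 = 81
step 1: 81 = 3^(3 + 1); sub 4 for 3: 4^(4 + 1); = 1024; G_2 = 1024−1 = 1023
step 2: 1023 = 3·4^4 + 3·4^3 + 3·4^2 + 3·4 + 3; sub 5 for 4: 3·5^5 + 3·5^3 + 3·5^2 + 3·5 + 3; = 9843; G_3 = 9843−1 = 9842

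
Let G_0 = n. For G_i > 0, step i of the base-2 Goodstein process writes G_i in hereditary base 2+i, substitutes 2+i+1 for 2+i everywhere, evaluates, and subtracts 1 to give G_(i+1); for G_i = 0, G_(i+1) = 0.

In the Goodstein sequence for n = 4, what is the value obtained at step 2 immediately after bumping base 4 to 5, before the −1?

(0) 4|_2 = 2^2 ↦ 3^3|_3 = 27 ⇒ 26
(1) 26|_3 = 2·3^2 + 2·3 + 2 ↦ 2·4^2 + 2·4 + 2|_4 = 42 ⇒ 41
(2) 41|_4 = 2·4^2 + 2·4 + 1 ↦ 2·5^2 + 2·5 + 1|_5 = 61 ⇒ 60

61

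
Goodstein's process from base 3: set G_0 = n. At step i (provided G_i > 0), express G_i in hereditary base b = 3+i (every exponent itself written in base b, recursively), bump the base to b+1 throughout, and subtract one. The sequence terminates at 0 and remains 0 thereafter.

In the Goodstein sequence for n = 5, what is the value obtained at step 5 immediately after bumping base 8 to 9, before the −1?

G_0 = 5. HB_3(5) = 3 + 2. Bump = 6. G_1 = 5.
G_1 = 5. HB_4(5) = 4 + 1. Bump = 6. G_2 = 5.
G_2 = 5. HB_5(5) = 5. Bump = 6. G_3 = 5.
G_3 = 5. HB_6(5) = 5. Bump = 5. G_4 = 4.
G_4 = 4. HB_7(4) = 4. Bump = 4. G_5 = 3.
G_5 = 3. HB_8(3) = 3. Bump = 3. G_6 = 2.

3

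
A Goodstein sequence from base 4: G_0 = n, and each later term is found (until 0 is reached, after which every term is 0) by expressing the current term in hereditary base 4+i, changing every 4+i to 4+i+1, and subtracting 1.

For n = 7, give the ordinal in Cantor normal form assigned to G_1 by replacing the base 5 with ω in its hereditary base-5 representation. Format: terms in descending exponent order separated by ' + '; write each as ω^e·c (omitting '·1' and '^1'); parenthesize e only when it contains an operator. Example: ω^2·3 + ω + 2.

ω + 2

G_0=7  [base 4] 4 + 3  →[4↦5]→  5 + 3 = 8  −1 ⇒ G_1=7
G_1=7  [base 5] 5 + 2  →[5↦6]→  6 + 2 = 8  −1 ⇒ G_2=7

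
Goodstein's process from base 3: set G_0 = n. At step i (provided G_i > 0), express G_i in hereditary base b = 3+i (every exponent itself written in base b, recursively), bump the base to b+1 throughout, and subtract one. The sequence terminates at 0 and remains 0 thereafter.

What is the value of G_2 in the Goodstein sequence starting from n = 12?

base 3: 12 = 3^2 + 3; at 4: 4^2 + 4 = 20; next = 19
base 4: 19 = 4^2 + 3; at 5: 5^2 + 3 = 28; next = 27
base 5: 27 = 5^2 + 2; at 6: 6^2 + 2 = 38; next = 37

27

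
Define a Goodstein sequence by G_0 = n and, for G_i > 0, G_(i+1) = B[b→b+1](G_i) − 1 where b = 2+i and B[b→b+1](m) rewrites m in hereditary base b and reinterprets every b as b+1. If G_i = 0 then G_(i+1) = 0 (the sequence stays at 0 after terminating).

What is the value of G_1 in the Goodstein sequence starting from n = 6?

base 2: 6 = 2^2 + 2; at 3: 3^3 + 3 = 30; next = 29
base 3: 29 = 3^3 + 2; at 4: 4^4 + 2 = 258; next = 257

29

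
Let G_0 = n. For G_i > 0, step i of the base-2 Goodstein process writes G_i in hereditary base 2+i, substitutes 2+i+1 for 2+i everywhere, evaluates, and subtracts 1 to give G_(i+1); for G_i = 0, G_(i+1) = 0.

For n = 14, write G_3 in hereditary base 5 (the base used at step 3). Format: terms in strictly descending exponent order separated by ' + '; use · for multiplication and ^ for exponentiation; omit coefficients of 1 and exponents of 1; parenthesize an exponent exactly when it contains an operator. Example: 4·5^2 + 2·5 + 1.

base 2: 14 = 2^(2 + 1) + 2^2 + 2; at 3: 3^(3 + 1) + 3^3 + 3 = 111; next = 110
base 3: 110 = 3^(3 + 1) + 3^3 + 2; at 4: 4^(4 + 1) + 4^4 + 2 = 1282; next = 1281
base 4: 1281 = 4^(4 + 1) + 4^4 + 1; at 5: 5^(5 + 1) + 5^5 + 1 = 18751; next = 18750
base 5: 18750 = 5^(5 + 1) + 5^5; at 6: 6^(6 + 1) + 6^6 = 326592; next = 326591

5^(5 + 1) + 5^5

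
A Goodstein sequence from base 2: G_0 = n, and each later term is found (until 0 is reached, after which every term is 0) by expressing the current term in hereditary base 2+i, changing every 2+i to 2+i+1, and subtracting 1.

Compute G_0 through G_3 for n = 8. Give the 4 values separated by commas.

G_0=8  [base 2] 2^(2 + 1)  →[2↦3]→  3^(3 + 1) = 81  −1 ⇒ G_1=80
G_1=80  [base 3] 2·3^3 + 2·3^2 + 2·3 + 2  →[3↦4]→  2·4^4 + 2·4^2 + 2·4 + 2 = 554  −1 ⇒ G_2=553
G_2=553  [base 4] 2·4^4 + 2·4^2 + 2·4 + 1  →[4↦5]→  2·5^5 + 2·5^2 + 2·5 + 1 = 6311  −1 ⇒ G_3=6310

8, 80, 553, 6310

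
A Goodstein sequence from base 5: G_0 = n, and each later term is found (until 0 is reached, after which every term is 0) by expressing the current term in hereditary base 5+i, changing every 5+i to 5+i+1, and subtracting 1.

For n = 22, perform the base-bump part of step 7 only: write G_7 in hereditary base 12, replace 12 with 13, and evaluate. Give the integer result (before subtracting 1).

42

G_0=22  [base 5] 4·5 + 2  →[5↦6]→  4·6 + 2 = 26  −1 ⇒ G_1=25
G_1=25  [base 6] 4·6 + 1  →[6↦7]→  4·7 + 1 = 29  −1 ⇒ G_2=28
G_2=28  [base 7] 4·7  →[7↦8]→  4·8 = 32  −1 ⇒ G_3=31
G_3=31  [base 8] 3·8 + 7  →[8↦9]→  3·9 + 7 = 34  −1 ⇒ G_4=33
G_4=33  [base 9] 3·9 + 6  →[9↦10]→  3·10 + 6 = 36  −1 ⇒ G_5=35
G_5=35  [base 10] 3·10 + 5  →[10↦11]→  3·11 + 5 = 38  −1 ⇒ G_6=37
G_6=37  [base 11] 3·11 + 4  →[11↦12]→  3·12 + 4 = 40  −1 ⇒ G_7=39
G_7=39  [base 12] 3·12 + 3  →[12↦13]→  3·13 + 3 = 42  −1 ⇒ G_8=41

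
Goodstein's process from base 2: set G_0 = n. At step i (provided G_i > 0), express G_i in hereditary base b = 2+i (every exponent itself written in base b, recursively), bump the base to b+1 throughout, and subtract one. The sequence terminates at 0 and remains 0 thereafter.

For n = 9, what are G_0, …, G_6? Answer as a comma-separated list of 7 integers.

9, 81, 1023, 9842, 140743, 2471826, 50333399

step 0: 9 = 2^(2 + 1) + 1; sub 3 for 2: 3^(3 + 1) + 1; = 82; G_1 = 82−1 = 81
step 1: 81 = 3^(3 + 1); sub 4 for 3: 4^(4 + 1); = 1024; G_2 = 1024−1 = 1023
step 2: 1023 = 3·4^4 + 3·4^3 + 3·4^2 + 3·4 + 3; sub 5 for 4: 3·5^5 + 3·5^3 + 3·5^2 + 3·5 + 3; = 9843; G_3 = 9843−1 = 9842
step 3: 9842 = 3·5^5 + 3·5^3 + 3·5^2 + 3·5 + 2; sub 6 for 5: 3·6^6 + 3·6^3 + 3·6^2 + 3·6 + 2; = 140744; G_4 = 140744−1 = 140743
step 4: 140743 = 3·6^6 + 3·6^3 + 3·6^2 + 3·6 + 1; sub 7 for 6: 3·7^7 + 3·7^3 + 3·7^2 + 3·7 + 1; = 2471827; G_5 = 2471827−1 = 2471826
step 5: 2471826 = 3·7^7 + 3·7^3 + 3·7^2 + 3·7; sub 8 for 7: 3·8^8 + 3·8^3 + 3·8^2 + 3·8; = 50333400; G_6 = 50333400−1 = 50333399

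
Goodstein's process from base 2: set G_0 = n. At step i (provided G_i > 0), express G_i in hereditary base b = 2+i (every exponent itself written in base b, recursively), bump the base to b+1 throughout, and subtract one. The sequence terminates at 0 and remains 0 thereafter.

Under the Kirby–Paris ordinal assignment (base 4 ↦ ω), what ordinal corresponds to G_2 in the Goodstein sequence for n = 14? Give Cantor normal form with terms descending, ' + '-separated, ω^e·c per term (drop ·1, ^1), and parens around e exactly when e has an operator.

ω^(ω + 1) + ω^ω + 1

base 2: 14 = 2^(2 + 1) + 2^2 + 2; at 3: 3^(3 + 1) + 3^3 + 3 = 111; next = 110
base 3: 110 = 3^(3 + 1) + 3^3 + 2; at 4: 4^(4 + 1) + 4^4 + 2 = 1282; next = 1281
base 4: 1281 = 4^(4 + 1) + 4^4 + 1; at 5: 5^(5 + 1) + 5^5 + 1 = 18751; next = 18750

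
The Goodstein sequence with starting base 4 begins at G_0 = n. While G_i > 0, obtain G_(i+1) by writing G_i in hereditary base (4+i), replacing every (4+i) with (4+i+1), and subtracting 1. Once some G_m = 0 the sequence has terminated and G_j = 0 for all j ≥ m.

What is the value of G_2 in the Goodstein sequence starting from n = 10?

i=0: 10 = 2·4 + 2 (b=4); 4→5: 2·5 + 2 = 12; 12−1 = 11
i=1: 11 = 2·5 + 1 (b=5); 5→6: 2·6 + 1 = 13; 13−1 = 12
i=2: 12 = 2·6 (b=6); 6→7: 2·7 = 14; 14−1 = 13

12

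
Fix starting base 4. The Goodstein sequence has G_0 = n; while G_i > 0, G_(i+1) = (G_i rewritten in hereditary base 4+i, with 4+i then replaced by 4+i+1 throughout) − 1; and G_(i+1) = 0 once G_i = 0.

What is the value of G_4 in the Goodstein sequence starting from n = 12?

G_0=12  [base 4] 3·4  →[4↦5]→  3·5 = 15  −1 ⇒ G_1=14
G_1=14  [base 5] 2·5 + 4  →[5↦6]→  2·6 + 4 = 16  −1 ⇒ G_2=15
G_2=15  [base 6] 2·6 + 3  →[6↦7]→  2·7 + 3 = 17  −1 ⇒ G_3=16
G_3=16  [base 7] 2·7 + 2  →[7↦8]→  2·8 + 2 = 18  −1 ⇒ G_4=17
G_4=17  [base 8] 2·8 + 1  →[8↦9]→  2·9 + 1 = 19  −1 ⇒ G_5=18

17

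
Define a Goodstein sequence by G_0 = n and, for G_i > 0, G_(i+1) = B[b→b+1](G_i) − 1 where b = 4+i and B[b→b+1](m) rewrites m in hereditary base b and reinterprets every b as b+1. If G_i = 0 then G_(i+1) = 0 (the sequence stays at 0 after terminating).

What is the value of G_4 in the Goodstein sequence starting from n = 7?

i=0: 7 = 4 + 3 (b=4); 4→5: 5 + 3 = 8; 8−1 = 7
i=1: 7 = 5 + 2 (b=5); 5→6: 6 + 2 = 8; 8−1 = 7
i=2: 7 = 6 + 1 (b=6); 6→7: 7 + 1 = 8; 8−1 = 7
i=3: 7 = 7 (b=7); 7→8: 8 = 8; 8−1 = 7

7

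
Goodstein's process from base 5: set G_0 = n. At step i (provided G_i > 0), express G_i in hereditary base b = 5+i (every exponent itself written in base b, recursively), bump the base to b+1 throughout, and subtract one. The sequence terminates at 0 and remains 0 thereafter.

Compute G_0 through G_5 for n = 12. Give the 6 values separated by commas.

(0) 12|_5 = 2·5 + 2 ↦ 2·6 + 2|_6 = 14 ⇒ 13
(1) 13|_6 = 2·6 + 1 ↦ 2·7 + 1|_7 = 15 ⇒ 14
(2) 14|_7 = 2·7 ↦ 2·8|_8 = 16 ⇒ 15
(3) 15|_8 = 8 + 7 ↦ 9 + 7|_9 = 16 ⇒ 15
(4) 15|_9 = 9 + 6 ↦ 10 + 6|_10 = 16 ⇒ 15

12, 13, 14, 15, 15, 15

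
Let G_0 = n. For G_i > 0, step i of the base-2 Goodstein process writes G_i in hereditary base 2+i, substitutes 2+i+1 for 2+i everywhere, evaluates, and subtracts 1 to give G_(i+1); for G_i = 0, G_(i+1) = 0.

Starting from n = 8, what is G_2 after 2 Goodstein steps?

G_0=8  [base 2] 2^(2 + 1)  →[2↦3]→  3^(3 + 1) = 81  −1 ⇒ G_1=80
G_1=80  [base 3] 2·3^3 + 2·3^2 + 2·3 + 2  →[3↦4]→  2·4^4 + 2·4^2 + 2·4 + 2 = 554  −1 ⇒ G_2=553
G_2=553  [base 4] 2·4^4 + 2·4^2 + 2·4 + 1  →[4↦5]→  2·5^5 + 2·5^2 + 2·5 + 1 = 6311  −1 ⇒ G_3=6310

553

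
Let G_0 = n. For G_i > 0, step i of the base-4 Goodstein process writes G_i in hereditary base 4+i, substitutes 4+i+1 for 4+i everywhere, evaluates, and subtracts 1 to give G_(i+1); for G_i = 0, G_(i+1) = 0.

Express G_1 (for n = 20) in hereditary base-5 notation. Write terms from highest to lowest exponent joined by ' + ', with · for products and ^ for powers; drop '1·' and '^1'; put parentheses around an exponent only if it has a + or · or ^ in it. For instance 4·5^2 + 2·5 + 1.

5^2 + 4

20 —HB4→ 4^2 + 4 —bump→ 5^2 + 5 = 30 —(−1)→ 29
29 —HB5→ 5^2 + 4 —bump→ 6^2 + 4 = 40 —(−1)→ 39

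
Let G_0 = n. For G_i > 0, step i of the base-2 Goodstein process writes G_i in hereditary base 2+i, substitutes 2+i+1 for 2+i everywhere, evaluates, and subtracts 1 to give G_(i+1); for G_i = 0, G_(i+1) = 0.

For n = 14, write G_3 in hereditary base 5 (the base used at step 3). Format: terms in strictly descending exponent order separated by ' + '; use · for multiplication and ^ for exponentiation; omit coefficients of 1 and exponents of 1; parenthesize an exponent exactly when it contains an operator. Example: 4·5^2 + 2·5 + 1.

G_0=14  [base 2] 2^(2 + 1) + 2^2 + 2  →[2↦3]→  3^(3 + 1) + 3^3 + 3 = 111  −1 ⇒ G_1=110
G_1=110  [base 3] 3^(3 + 1) + 3^3 + 2  →[3↦4]→  4^(4 + 1) + 4^4 + 2 = 1282  −1 ⇒ G_2=1281
G_2=1281  [base 4] 4^(4 + 1) + 4^4 + 1  →[4↦5]→  5^(5 + 1) + 5^5 + 1 = 18751  −1 ⇒ G_3=18750
G_3=18750  [base 5] 5^(5 + 1) + 5^5  →[5↦6]→  6^(6 + 1) + 6^6 = 326592  −1 ⇒ G_4=326591

5^(5 + 1) + 5^5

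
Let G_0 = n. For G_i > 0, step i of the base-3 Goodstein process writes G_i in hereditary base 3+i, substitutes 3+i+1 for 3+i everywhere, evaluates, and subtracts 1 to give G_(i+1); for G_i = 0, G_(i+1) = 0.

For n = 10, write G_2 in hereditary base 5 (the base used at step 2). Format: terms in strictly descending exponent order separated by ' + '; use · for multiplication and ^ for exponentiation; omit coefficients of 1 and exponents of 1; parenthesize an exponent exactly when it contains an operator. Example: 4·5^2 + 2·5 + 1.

step 0: 10 = 3^2 + 1; sub 4 for 3: 4^2 + 1; = 17; G_1 = 17−1 = 16
step 1: 16 = 4^2; sub 5 for 4: 5^2; = 25; G_2 = 25−1 = 24
step 2: 24 = 4·5 + 4; sub 6 for 5: 4·6 + 4; = 28; G_3 = 28−1 = 27

4·5 + 4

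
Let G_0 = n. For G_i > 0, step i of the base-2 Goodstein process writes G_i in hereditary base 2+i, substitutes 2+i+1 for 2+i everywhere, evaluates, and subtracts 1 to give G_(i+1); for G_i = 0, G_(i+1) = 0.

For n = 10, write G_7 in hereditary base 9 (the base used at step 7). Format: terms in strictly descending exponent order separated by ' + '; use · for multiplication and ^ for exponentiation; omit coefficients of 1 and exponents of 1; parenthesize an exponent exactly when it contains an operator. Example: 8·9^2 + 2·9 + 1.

5·9^9 + 5·9^5 + 5·9^4 + 5·9^3 + 5·9^2 + 5·9 + 2

10 —HB2→ 2^(2 + 1) + 2 —bump→ 3^(3 + 1) + 3 = 84 —(−1)→ 83
83 —HB3→ 3^(3 + 1) + 2 —bump→ 4^(4 + 1) + 2 = 1026 —(−1)→ 1025
1025 —HB4→ 4^(4 + 1) + 1 —bump→ 5^(5 + 1) + 1 = 15626 —(−1)→ 15625
15625 —HB5→ 5^(5 + 1) —bump→ 6^(6 + 1) = 279936 —(−1)→ 279935
279935 —HB6→ 5·6^6 + 5·6^5 + 5·6^4 + 5·6^3 + 5·6^2 + 5·6 + 5 —bump→ 5·7^7 + 5·7^5 + 5·7^4 + 5·7^3 + 5·7^2 + 5·7 + 5 = 4215755 —(−1)→ 4215754
4215754 —HB7→ 5·7^7 + 5·7^5 + 5·7^4 + 5·7^3 + 5·7^2 + 5·7 + 4 —bump→ 5·8^8 + 5·8^5 + 5·8^4 + 5·8^3 + 5·8^2 + 5·8 + 4 = 84073324 —(−1)→ 84073323
84073323 —HB8→ 5·8^8 + 5·8^5 + 5·8^4 + 5·8^3 + 5·8^2 + 5·8 + 3 —bump→ 5·9^9 + 5·9^5 + 5·9^4 + 5·9^3 + 5·9^2 + 5·9 + 3 = 1937434593 —(−1)→ 1937434592
1937434592 —HB9→ 5·9^9 + 5·9^5 + 5·9^4 + 5·9^3 + 5·9^2 + 5·9 + 2 —bump→ 5·10^10 + 5·10^5 + 5·10^4 + 5·10^3 + 5·10^2 + 5·10 + 2 = 50000555552 —(−1)→ 50000555551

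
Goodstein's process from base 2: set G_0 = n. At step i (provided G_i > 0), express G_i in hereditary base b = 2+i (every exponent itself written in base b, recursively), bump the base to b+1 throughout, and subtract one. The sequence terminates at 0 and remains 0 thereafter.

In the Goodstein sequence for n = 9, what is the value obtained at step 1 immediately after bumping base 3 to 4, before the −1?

1024

base 2: 9 = 2^(2 + 1) + 1; at 3: 3^(3 + 1) + 1 = 82; next = 81
base 3: 81 = 3^(3 + 1); at 4: 4^(4 + 1) = 1024; next = 1023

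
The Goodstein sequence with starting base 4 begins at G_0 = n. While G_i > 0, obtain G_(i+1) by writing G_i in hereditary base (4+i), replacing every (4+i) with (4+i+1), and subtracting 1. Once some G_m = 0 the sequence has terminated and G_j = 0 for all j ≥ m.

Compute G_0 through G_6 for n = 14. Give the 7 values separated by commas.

14, 16, 18, 20, 21, 22, 23

base 4: 14 = 3·4 + 2; at 5: 3·5 + 2 = 17; next = 16
base 5: 16 = 3·5 + 1; at 6: 3·6 + 1 = 19; next = 18
base 6: 18 = 3·6; at 7: 3·7 = 21; next = 20
base 7: 20 = 2·7 + 6; at 8: 2·8 + 6 = 22; next = 21
base 8: 21 = 2·8 + 5; at 9: 2·9 + 5 = 23; next = 22
base 9: 22 = 2·9 + 4; at 10: 2·10 + 4 = 24; next = 23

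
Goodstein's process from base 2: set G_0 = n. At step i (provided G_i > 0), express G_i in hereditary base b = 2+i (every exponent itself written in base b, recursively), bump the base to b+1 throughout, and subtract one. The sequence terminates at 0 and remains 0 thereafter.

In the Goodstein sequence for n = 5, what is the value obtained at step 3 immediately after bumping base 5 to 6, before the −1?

[0] 5 ≡ 2^2 + 1 (base 2). Lift 3: 28. −1: 27.
[1] 27 ≡ 3^3 (base 3). Lift 4: 256. −1: 255.
[2] 255 ≡ 3·4^3 + 3·4^2 + 3·4 + 3 (base 4). Lift 5: 468. −1: 467.
[3] 467 ≡ 3·5^3 + 3·5^2 + 3·5 + 2 (base 5). Lift 6: 776. −1: 775.

776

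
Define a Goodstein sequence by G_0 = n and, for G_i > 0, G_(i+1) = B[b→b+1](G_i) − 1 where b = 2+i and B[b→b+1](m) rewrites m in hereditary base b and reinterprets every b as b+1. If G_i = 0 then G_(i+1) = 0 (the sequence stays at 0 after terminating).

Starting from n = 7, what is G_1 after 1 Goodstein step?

30

G_0 = 7. HB_2(7) = 2^2 + 2 + 1. Bump = 31. G_1 = 30.
G_1 = 30. HB_3(30) = 3^3 + 3. Bump = 260. G_2 = 259.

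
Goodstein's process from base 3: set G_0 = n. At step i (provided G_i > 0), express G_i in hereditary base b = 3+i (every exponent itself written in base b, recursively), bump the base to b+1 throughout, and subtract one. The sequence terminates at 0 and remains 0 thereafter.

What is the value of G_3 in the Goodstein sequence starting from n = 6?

i=0: 6 = 2·3 (b=3); 3→4: 2·4 = 8; 8−1 = 7
i=1: 7 = 4 + 3 (b=4); 4→5: 5 + 3 = 8; 8−1 = 7
i=2: 7 = 5 + 2 (b=5); 5→6: 6 + 2 = 8; 8−1 = 7
i=3: 7 = 6 + 1 (b=6); 6→7: 7 + 1 = 8; 8−1 = 7

7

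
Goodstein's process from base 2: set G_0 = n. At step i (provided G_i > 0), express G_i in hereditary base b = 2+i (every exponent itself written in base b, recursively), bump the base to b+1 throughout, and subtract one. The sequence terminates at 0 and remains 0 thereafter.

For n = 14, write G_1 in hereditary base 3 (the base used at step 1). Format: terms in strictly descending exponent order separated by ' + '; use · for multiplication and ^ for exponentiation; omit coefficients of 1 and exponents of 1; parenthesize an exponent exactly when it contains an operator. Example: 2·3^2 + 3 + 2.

3^(3 + 1) + 3^3 + 2

i=0: 14 = 2^(2 + 1) + 2^2 + 2 (b=2); 2→3: 3^(3 + 1) + 3^3 + 3 = 111; 111−1 = 110
i=1: 110 = 3^(3 + 1) + 3^3 + 2 (b=3); 3→4: 4^(4 + 1) + 4^4 + 2 = 1282; 1282−1 = 1281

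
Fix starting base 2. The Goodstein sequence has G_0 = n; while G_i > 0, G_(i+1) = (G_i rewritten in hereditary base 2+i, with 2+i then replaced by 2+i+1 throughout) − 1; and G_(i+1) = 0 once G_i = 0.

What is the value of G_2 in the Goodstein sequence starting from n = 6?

6 —HB2→ 2^2 + 2 —bump→ 3^3 + 3 = 30 —(−1)→ 29
29 —HB3→ 3^3 + 2 —bump→ 4^4 + 2 = 258 —(−1)→ 257
257 —HB4→ 4^4 + 1 —bump→ 5^5 + 1 = 3126 —(−1)→ 3125

257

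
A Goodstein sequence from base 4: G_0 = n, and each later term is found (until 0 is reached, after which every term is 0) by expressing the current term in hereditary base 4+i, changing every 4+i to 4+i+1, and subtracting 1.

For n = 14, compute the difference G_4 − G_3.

step 0: 14 = 3·4 + 2; sub 5 for 4: 3·5 + 2; = 17; G_1 = 17−1 = 16
step 1: 16 = 3·5 + 1; sub 6 for 5: 3·6 + 1; = 19; G_2 = 19−1 = 18
step 2: 18 = 3·6; sub 7 for 6: 3·7; = 21; G_3 = 21−1 = 20
step 3: 20 = 2·7 + 6; sub 8 for 7: 2·8 + 6; = 22; G_4 = 22−1 = 21

1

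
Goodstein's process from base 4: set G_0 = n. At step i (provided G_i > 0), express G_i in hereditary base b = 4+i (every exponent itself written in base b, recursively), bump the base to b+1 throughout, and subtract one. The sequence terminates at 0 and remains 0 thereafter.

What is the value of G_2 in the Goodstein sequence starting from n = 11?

13

G_0 = 11. HB_4(11) = 2·4 + 3. Bump = 13. G_1 = 12.
G_1 = 12. HB_5(12) = 2·5 + 2. Bump = 14. G_2 = 13.
G_2 = 13. HB_6(13) = 2·6 + 1. Bump = 15. G_3 = 14.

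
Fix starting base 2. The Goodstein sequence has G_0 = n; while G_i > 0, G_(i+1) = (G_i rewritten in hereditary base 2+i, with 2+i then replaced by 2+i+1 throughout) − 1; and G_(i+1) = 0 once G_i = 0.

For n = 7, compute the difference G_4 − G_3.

43530

G_0 = 7. HB_2(7) = 2^2 + 2 + 1. Bump = 31. G_1 = 30.
G_1 = 30. HB_3(30) = 3^3 + 3. Bump = 260. G_2 = 259.
G_2 = 259. HB_4(259) = 4^4 + 3. Bump = 3128. G_3 = 3127.
G_3 = 3127. HB_5(3127) = 5^5 + 2. Bump = 46658. G_4 = 46657.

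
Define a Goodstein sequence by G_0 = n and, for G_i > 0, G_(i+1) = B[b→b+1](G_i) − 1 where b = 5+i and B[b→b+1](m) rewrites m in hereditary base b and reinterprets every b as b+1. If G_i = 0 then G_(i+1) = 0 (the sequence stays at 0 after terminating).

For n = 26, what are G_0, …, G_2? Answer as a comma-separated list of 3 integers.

base 5: 26 = 5^2 + 1; at 6: 6^2 + 1 = 37; next = 36
base 6: 36 = 6^2; at 7: 7^2 = 49; next = 48

26, 36, 48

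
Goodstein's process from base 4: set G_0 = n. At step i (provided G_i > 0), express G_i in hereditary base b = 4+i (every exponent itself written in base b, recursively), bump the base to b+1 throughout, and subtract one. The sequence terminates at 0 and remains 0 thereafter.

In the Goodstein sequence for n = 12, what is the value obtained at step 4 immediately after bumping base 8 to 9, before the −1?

12 —HB4→ 3·4 —bump→ 3·5 = 15 —(−1)→ 14
14 —HB5→ 2·5 + 4 —bump→ 2·6 + 4 = 16 —(−1)→ 15
15 —HB6→ 2·6 + 3 —bump→ 2·7 + 3 = 17 —(−1)→ 16
16 —HB7→ 2·7 + 2 —bump→ 2·8 + 2 = 18 —(−1)→ 17
17 —HB8→ 2·8 + 1 —bump→ 2·9 + 1 = 19 —(−1)→ 18

19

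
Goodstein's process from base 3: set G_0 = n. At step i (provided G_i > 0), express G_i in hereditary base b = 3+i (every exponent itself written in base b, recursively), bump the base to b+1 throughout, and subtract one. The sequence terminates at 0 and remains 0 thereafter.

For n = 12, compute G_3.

37

base 3: 12 = 3^2 + 3; at 4: 4^2 + 4 = 20; next = 19
base 4: 19 = 4^2 + 3; at 5: 5^2 + 3 = 28; next = 27
base 5: 27 = 5^2 + 2; at 6: 6^2 + 2 = 38; next = 37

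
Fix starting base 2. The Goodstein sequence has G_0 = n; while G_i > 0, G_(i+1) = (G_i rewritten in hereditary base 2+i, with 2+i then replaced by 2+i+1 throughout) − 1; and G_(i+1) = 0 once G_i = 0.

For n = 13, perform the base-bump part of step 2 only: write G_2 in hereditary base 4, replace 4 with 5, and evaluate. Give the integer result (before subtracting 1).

16093

G_0 = 13. HB_2(13) = 2^(2 + 1) + 2^2 + 1. Bump = 109. G_1 = 108.
G_1 = 108. HB_3(108) = 3^(3 + 1) + 3^3. Bump = 1280. G_2 = 1279.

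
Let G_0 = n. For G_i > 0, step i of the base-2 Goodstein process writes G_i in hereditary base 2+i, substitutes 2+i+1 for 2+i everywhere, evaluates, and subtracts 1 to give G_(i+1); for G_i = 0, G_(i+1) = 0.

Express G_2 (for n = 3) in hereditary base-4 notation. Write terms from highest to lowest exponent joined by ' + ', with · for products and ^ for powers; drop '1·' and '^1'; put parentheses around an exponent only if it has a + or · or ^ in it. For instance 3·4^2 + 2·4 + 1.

(0) 3|_2 = 2 + 1 ↦ 3 + 1|_3 = 4 ⇒ 3
(1) 3|_3 = 3 ↦ 4|_4 = 4 ⇒ 3
(2) 3|_4 = 3 ↦ 3|_5 = 3 ⇒ 2

3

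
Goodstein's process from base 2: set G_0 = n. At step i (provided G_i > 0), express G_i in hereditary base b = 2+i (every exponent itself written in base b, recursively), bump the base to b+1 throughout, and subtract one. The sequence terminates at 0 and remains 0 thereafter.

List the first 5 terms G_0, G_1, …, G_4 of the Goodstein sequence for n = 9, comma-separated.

9, 81, 1023, 9842, 140743

G_0 = 9. HB_2(9) = 2^(2 + 1) + 1. Bump = 82. G_1 = 81.
G_1 = 81. HB_3(81) = 3^(3 + 1). Bump = 1024. G_2 = 1023.
G_2 = 1023. HB_4(1023) = 3·4^4 + 3·4^3 + 3·4^2 + 3·4 + 3. Bump = 9843. G_3 = 9842.
G_3 = 9842. HB_5(9842) = 3·5^5 + 3·5^3 + 3·5^2 + 3·5 + 2. Bump = 140744. G_4 = 140743.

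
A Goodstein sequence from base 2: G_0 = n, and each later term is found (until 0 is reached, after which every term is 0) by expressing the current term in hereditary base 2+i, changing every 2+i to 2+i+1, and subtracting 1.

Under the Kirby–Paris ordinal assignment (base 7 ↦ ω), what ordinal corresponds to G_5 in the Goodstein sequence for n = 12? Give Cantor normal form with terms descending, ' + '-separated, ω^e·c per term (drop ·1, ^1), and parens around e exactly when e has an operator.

(0) 12|_2 = 2^(2 + 1) + 2^2 ↦ 3^(3 + 1) + 3^3|_3 = 108 ⇒ 107
(1) 107|_3 = 3^(3 + 1) + 2·3^2 + 2·3 + 2 ↦ 4^(4 + 1) + 2·4^2 + 2·4 + 2|_4 = 1066 ⇒ 1065
(2) 1065|_4 = 4^(4 + 1) + 2·4^2 + 2·4 + 1 ↦ 5^(5 + 1) + 2·5^2 + 2·5 + 1|_5 = 15686 ⇒ 15685
(3) 15685|_5 = 5^(5 + 1) + 2·5^2 + 2·5 ↦ 6^(6 + 1) + 2·6^2 + 2·6|_6 = 280020 ⇒ 280019
(4) 280019|_6 = 6^(6 + 1) + 2·6^2 + 6 + 5 ↦ 7^(7 + 1) + 2·7^2 + 7 + 5|_7 = 5764911 ⇒ 5764910
(5) 5764910|_7 = 7^(7 + 1) + 2·7^2 + 7 + 4 ↦ 8^(8 + 1) + 2·8^2 + 8 + 4|_8 = 134217868 ⇒ 134217867

ω^(ω + 1) + ω^2·2 + ω + 4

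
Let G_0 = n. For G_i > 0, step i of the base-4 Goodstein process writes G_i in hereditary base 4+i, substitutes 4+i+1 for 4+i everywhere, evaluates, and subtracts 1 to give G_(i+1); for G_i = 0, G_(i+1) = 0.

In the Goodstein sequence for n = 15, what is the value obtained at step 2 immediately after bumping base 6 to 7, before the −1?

22

G_0=15  [base 4] 3·4 + 3  →[4↦5]→  3·5 + 3 = 18  −1 ⇒ G_1=17
G_1=17  [base 5] 3·5 + 2  →[5↦6]→  3·6 + 2 = 20  −1 ⇒ G_2=19
G_2=19  [base 6] 3·6 + 1  →[6↦7]→  3·7 + 1 = 22  −1 ⇒ G_3=21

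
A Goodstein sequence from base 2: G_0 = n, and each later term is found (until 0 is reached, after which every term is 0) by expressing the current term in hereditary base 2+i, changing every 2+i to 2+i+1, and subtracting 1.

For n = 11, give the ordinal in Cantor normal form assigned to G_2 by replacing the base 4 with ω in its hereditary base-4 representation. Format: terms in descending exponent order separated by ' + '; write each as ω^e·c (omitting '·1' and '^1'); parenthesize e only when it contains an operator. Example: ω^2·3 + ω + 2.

11 —HB2→ 2^(2 + 1) + 2 + 1 —bump→ 3^(3 + 1) + 3 + 1 = 85 —(−1)→ 84
84 —HB3→ 3^(3 + 1) + 3 —bump→ 4^(4 + 1) + 4 = 1028 —(−1)→ 1027
1027 —HB4→ 4^(4 + 1) + 3 —bump→ 5^(5 + 1) + 3 = 15628 —(−1)→ 15627

ω^(ω + 1) + 3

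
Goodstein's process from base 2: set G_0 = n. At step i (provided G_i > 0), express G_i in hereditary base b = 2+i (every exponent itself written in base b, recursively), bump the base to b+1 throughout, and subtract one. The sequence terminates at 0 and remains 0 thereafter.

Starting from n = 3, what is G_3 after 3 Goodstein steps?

2

base 2: 3 = 2 + 1; at 3: 3 + 1 = 4; next = 3
base 3: 3 = 3; at 4: 4 = 4; next = 3
base 4: 3 = 3; at 5: 3 = 3; next = 2
base 5: 2 = 2; at 6: 2 = 2; next = 1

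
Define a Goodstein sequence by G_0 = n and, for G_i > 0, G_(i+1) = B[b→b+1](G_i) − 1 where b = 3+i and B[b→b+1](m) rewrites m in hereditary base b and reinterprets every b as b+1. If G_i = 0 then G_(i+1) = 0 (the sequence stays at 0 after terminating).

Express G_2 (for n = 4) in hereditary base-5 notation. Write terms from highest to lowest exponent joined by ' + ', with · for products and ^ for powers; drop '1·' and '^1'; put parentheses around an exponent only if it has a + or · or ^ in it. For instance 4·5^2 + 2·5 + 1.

4

base 3: 4 = 3 + 1; at 4: 4 + 1 = 5; next = 4
base 4: 4 = 4; at 5: 5 = 5; next = 4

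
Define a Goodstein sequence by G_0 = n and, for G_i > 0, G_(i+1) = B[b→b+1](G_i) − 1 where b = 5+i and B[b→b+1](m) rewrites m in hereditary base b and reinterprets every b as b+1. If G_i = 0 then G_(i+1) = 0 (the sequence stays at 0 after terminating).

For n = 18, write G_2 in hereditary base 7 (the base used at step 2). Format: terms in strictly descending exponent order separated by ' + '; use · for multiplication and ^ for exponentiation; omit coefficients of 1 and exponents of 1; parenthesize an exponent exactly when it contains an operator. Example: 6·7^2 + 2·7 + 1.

3·7 + 1

base 5: 18 = 3·5 + 3; at 6: 3·6 + 3 = 21; next = 20
base 6: 20 = 3·6 + 2; at 7: 3·7 + 2 = 23; next = 22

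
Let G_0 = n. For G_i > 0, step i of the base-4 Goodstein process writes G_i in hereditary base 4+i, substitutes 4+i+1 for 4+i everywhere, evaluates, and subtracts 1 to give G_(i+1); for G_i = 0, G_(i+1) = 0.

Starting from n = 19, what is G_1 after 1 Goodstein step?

27

G_0 = 19. HB_4(19) = 4^2 + 3. Bump = 28. G_1 = 27.
G_1 = 27. HB_5(27) = 5^2 + 2. Bump = 38. G_2 = 37.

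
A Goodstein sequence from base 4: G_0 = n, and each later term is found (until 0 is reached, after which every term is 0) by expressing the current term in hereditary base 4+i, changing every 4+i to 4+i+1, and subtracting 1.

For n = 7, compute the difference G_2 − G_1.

G_0=7  [base 4] 4 + 3  →[4↦5]→  5 + 3 = 8  −1 ⇒ G_1=7
G_1=7  [base 5] 5 + 2  →[5↦6]→  6 + 2 = 8  −1 ⇒ G_2=7

0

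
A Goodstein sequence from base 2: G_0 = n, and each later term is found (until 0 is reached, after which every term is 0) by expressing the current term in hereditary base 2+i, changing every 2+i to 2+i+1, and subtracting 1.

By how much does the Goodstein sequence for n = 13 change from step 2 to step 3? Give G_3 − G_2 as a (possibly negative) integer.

14813

i=0: 13 = 2^(2 + 1) + 2^2 + 1 (b=2); 2→3: 3^(3 + 1) + 3^3 + 1 = 109; 109−1 = 108
i=1: 108 = 3^(3 + 1) + 3^3 (b=3); 3→4: 4^(4 + 1) + 4^4 = 1280; 1280−1 = 1279
i=2: 1279 = 4^(4 + 1) + 3·4^3 + 3·4^2 + 3·4 + 3 (b=4); 4→5: 5^(5 + 1) + 3·5^3 + 3·5^2 + 3·5 + 3 = 16093; 16093−1 = 16092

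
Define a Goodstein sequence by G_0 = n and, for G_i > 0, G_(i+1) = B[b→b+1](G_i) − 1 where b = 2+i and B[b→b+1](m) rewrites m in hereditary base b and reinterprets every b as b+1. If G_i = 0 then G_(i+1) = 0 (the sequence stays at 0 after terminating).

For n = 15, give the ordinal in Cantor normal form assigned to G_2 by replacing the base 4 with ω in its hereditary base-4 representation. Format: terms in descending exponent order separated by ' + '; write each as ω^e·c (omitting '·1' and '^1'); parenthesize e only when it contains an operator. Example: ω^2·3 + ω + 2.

15 —HB2→ 2^(2 + 1) + 2^2 + 2 + 1 —bump→ 3^(3 + 1) + 3^3 + 3 + 1 = 112 —(−1)→ 111
111 —HB3→ 3^(3 + 1) + 3^3 + 3 —bump→ 4^(4 + 1) + 4^4 + 4 = 1284 —(−1)→ 1283
1283 —HB4→ 4^(4 + 1) + 4^4 + 3 —bump→ 5^(5 + 1) + 5^5 + 3 = 18753 —(−1)→ 18752

ω^(ω + 1) + ω^ω + 3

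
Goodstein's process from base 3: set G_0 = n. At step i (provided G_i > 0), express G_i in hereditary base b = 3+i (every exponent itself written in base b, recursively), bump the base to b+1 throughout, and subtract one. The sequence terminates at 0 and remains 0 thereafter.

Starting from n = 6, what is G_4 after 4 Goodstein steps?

7

[0] 6 ≡ 2·3 (base 3). Lift 4: 8. −1: 7.
[1] 7 ≡ 4 + 3 (base 4). Lift 5: 8. −1: 7.
[2] 7 ≡ 5 + 2 (base 5). Lift 6: 8. −1: 7.
[3] 7 ≡ 6 + 1 (base 6). Lift 7: 8. −1: 7.
[4] 7 ≡ 7 (base 7). Lift 8: 8. −1: 7.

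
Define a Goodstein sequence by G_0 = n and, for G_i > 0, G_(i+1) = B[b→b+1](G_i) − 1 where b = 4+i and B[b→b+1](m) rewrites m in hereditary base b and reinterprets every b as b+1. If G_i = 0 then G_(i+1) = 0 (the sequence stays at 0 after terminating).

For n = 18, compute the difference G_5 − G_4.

G_0=18  [base 4] 4^2 + 2  →[4↦5]→  5^2 + 2 = 27  −1 ⇒ G_1=26
G_1=26  [base 5] 5^2 + 1  →[5↦6]→  6^2 + 1 = 37  −1 ⇒ G_2=36
G_2=36  [base 6] 6^2  →[6↦7]→  7^2 = 49  −1 ⇒ G_3=48
G_3=48  [base 7] 6·7 + 6  →[7↦8]→  6·8 + 6 = 54  −1 ⇒ G_4=53
G_4=53  [base 8] 6·8 + 5  →[8↦9]→  6·9 + 5 = 59  −1 ⇒ G_5=58

5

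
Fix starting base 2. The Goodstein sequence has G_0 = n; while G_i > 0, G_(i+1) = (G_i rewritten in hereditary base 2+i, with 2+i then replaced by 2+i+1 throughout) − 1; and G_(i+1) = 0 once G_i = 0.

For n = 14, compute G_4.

(0) 14|_2 = 2^(2 + 1) + 2^2 + 2 ↦ 3^(3 + 1) + 3^3 + 3|_3 = 111 ⇒ 110
(1) 110|_3 = 3^(3 + 1) + 3^3 + 2 ↦ 4^(4 + 1) + 4^4 + 2|_4 = 1282 ⇒ 1281
(2) 1281|_4 = 4^(4 + 1) + 4^4 + 1 ↦ 5^(5 + 1) + 5^5 + 1|_5 = 18751 ⇒ 18750
(3) 18750|_5 = 5^(5 + 1) + 5^5 ↦ 6^(6 + 1) + 6^6|_6 = 326592 ⇒ 326591
(4) 326591|_6 = 6^(6 + 1) + 5·6^5 + 5·6^4 + 5·6^3 + 5·6^2 + 5·6 + 5 ↦ 7^(7 + 1) + 5·7^5 + 5·7^4 + 5·7^3 + 5·7^2 + 5·7 + 5|_7 = 5862841 ⇒ 5862840

326591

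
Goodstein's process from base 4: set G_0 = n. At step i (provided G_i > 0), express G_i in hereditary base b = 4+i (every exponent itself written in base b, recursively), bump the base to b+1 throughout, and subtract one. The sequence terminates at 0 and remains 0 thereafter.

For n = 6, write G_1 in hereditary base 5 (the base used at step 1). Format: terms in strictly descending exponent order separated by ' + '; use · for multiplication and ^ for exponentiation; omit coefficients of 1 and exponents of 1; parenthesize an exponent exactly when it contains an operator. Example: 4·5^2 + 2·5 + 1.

5 + 1

[0] 6 ≡ 4 + 2 (base 4). Lift 5: 7. −1: 6.
[1] 6 ≡ 5 + 1 (base 5). Lift 6: 7. −1: 6.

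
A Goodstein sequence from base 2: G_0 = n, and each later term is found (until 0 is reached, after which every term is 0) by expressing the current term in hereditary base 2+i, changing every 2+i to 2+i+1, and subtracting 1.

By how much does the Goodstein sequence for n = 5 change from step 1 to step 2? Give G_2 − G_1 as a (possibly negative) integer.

228

base 2: 5 = 2^2 + 1; at 3: 3^3 + 1 = 28; next = 27
base 3: 27 = 3^3; at 4: 4^4 = 256; next = 255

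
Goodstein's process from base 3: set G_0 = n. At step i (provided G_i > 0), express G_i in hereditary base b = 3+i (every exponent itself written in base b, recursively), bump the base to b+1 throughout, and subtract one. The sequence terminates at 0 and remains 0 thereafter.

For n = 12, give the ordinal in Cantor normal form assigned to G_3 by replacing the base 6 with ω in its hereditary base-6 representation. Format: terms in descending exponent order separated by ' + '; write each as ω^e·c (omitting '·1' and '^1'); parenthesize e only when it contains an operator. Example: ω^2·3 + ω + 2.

step 0: 12 = 3^2 + 3; sub 4 for 3: 4^2 + 4; = 20; G_1 = 20−1 = 19
step 1: 19 = 4^2 + 3; sub 5 for 4: 5^2 + 3; = 28; G_2 = 28−1 = 27
step 2: 27 = 5^2 + 2; sub 6 for 5: 6^2 + 2; = 38; G_3 = 38−1 = 37
step 3: 37 = 6^2 + 1; sub 7 for 6: 7^2 + 1; = 50; G_4 = 50−1 = 49

ω^2 + 1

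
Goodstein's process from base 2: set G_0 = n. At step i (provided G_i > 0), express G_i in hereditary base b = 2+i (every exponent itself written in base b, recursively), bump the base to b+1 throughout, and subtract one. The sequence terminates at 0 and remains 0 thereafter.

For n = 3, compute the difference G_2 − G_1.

G_0 = 3. HB_2(3) = 2 + 1. Bump = 4. G_1 = 3.
G_1 = 3. HB_3(3) = 3. Bump = 4. G_2 = 3.

0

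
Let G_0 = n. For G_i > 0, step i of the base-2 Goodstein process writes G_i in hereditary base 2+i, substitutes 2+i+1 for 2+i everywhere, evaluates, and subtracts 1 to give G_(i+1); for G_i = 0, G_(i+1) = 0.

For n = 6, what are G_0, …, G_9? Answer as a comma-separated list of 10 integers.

step 0: 6 = 2^2 + 2; sub 3 for 2: 3^3 + 3; = 30; G_1 = 30−1 = 29
step 1: 29 = 3^3 + 2; sub 4 for 3: 4^4 + 2; = 258; G_2 = 258−1 = 257
step 2: 257 = 4^4 + 1; sub 5 for 4: 5^5 + 1; = 3126; G_3 = 3126−1 = 3125
step 3: 3125 = 5^5; sub 6 for 5: 6^6; = 46656; G_4 = 46656−1 = 46655
step 4: 46655 = 5·6^5 + 5·6^4 + 5·6^3 + 5·6^2 + 5·6 + 5; sub 7 for 6: 5·7^5 + 5·7^4 + 5·7^3 + 5·7^2 + 5·7 + 5; = 98040; G_5 = 98040−1 = 98039
step 5: 98039 = 5·7^5 + 5·7^4 + 5·7^3 + 5·7^2 + 5·7 + 4; sub 8 for 7: 5·8^5 + 5·8^4 + 5·8^3 + 5·8^2 + 5·8 + 4; = 187244; G_6 = 187244−1 = 187243
step 6: 187243 = 5·8^5 + 5·8^4 + 5·8^3 + 5·8^2 + 5·8 + 3; sub 9 for 8: 5·9^5 + 5·9^4 + 5·9^3 + 5·9^2 + 5·9 + 3; = 332148; G_7 = 332148−1 = 332147
step 7: 332147 = 5·9^5 + 5·9^4 + 5·9^3 + 5·9^2 + 5·9 + 2; sub 10 for 9: 5·10^5 + 5·10^4 + 5·10^3 + 5·10^2 + 5·10 + 2; = 555552; G_8 = 555552−1 = 555551
step 8: 555551 = 5·10^5 + 5·10^4 + 5·10^3 + 5·10^2 + 5·10 + 1; sub 11 for 10: 5·11^5 + 5·11^4 + 5·11^3 + 5·11^2 + 5·11 + 1; = 885776; G_9 = 885776−1 = 885775

6, 29, 257, 3125, 46655, 98039, 187243, 332147, 555551, 885775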